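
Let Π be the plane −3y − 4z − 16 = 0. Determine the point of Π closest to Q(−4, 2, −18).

n = (0, −3, −4), |n|² = 25, and n·Q − 16 = 50.
t = 50/25 = 2, so the foot is Q − t·n = (−4, 2, −18) − 2·(0, −3, −4) = (−4, 8, −10).

(-4, 8, -10)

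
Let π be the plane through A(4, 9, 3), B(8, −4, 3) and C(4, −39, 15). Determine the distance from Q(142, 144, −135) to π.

AB = (4, −13, 0) and AC = (0, −48, 12), so a normal is n = AB × AC = (−156, −48, −192).
Then n·(142, 144, −135) − (−1632) = −1512.
|n| = √(24336 + 2304 + 36864) = 252, so the distance is |-1512|/252 = 6.

6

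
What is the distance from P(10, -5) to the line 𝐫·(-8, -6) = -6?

22/5

d = |(-8)·10 + (-6)·(-5) − (-6)| / √(64 + 36) = |-44|/10 = 22/5.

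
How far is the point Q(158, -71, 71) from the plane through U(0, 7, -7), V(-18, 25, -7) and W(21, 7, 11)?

UV = (-18, 18, 0) and UW = (21, 0, 18), so a normal is n = UV × UW = (324, 324, -378).
Then n·(158, -71, 71) - 4914 = -3564.
|n| = √(104976 + 104976 + 142884) = 594, so the distance is |-3564|/594 = 6.

6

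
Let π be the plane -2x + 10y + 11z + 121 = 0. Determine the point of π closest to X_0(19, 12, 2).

The perpendicular from X_0 has direction n = (-2, 10, 11): r = (19, 12, 2) + λ(-2, 10, 11).
Substitute into the plane: n·(X_0 + λn) = -121 gives 104 + 225λ = -121, so λ = -1.
Foot = (19, 12, 2) + (-1)·(-2, 10, 11) = (21, 2, -9).

(21, 2, -9)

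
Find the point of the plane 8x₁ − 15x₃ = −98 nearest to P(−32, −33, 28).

(-16, -33, -2)

n = (8, 0, −15), |n|² = 289, and n·P − (-98) = -578.
t = -578/289 = -2, so the foot is P − t·n = (−32, −33, 28) − (-2)·(8, 0, −15) = (−16, −33, −2).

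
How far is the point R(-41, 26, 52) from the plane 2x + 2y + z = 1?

Normal vector n = (2, 2, 1), and n·(-41, 26, 52) - 1 = 21.
|n| = √(4 + 4 + 1) = 3, so the distance is |21|/3 = 7.

7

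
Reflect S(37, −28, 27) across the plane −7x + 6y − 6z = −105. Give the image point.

(-19, 20, -21)

With n = (−7, 6, −6), the signed offset is (n·S − (-105))/|n|² = -484/121 = -4.
S' = S − 2t·n = (37, −28, 27) − (-8)·(−7, 6, −6) = (−19, 20, −21).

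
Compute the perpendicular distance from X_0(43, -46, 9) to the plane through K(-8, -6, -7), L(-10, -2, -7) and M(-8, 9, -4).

3√30/5

KL = (-2, 4, 0) and KM = (0, 15, 3), so a normal is n = KL × KM = (12, 6, -30).
d = |12·43 + 6·(-46) + (-30)·9 − 78| / √(144 + 36 + 900) = |-108| / (6√30) = 18/√30.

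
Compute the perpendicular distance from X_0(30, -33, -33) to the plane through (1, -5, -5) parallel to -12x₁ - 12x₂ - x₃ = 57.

Parallel planes share the normal n = (-12, -12, -1); since (1, -5, -5) lies on the plane, its equation is -12x₁ - 12x₂ - x₃ = 53.
Then n·(30, -33, -33) - 53 = 16.
|n| = √(144 + 144 + 1) = 17, so the distance is |16|/17 = 16/17.

16/17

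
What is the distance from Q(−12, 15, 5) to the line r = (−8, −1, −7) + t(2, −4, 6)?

4√26

Direction vector d = (2, −4, 6).
AP = (−4, 16, 12); AP·d = 0, |AP|² = 416, |d|² = 56.
distance² = |AP|² − (AP·d)²/|d|² = 416 − 0/56 = 416, so the distance is 4√26.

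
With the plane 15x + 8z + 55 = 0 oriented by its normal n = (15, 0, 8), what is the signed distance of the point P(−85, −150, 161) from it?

n·P − (-55) = 68.
|n| = 17, so the signed distance is 68/17 = 4.

4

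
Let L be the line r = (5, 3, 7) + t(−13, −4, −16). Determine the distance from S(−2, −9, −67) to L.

Direction vector d = (−13, −4, −16).
AP = (−7, −12, −74); AP·d = 1323, |AP|² = 5669, |d|² = 441.
distance² = |AP|² − (AP·d)²/|d|² = 5669 − 1750329/441 = 1700, so the distance is 10√17.

10√17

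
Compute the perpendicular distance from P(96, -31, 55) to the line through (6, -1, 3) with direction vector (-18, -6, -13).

Direction vector d = (-18, -6, -13).
AP = (90, -30, 52), and AP × d = (702, 234, -1080).
|AP × d|² = 1713960 and |d|² = 529, so the distance is √(1713960/529) = √3240 = 18√10.

18√10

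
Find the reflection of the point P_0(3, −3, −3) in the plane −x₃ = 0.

n = (0, 0, −1), |n|² = 1, n·P_0 − 0 = 3, so t = 3/1 = 3.
Foot F = P_0 − 3·n = (3, −3, 0); the reflection is 2F − P_0 = (3, −3, 3).

(3, -3, 3)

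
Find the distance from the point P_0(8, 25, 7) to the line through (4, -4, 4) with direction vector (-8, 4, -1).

√785

Direction vector d = (-8, 4, -1).
AP = (4, 29, 3), and AP × d = (-41, -20, 248).
|AP × d|² = 63585 and |d|² = 81, so the distance is √(63585/81) = √785.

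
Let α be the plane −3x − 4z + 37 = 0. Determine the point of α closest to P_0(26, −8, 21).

(11, -8, 1)

n = (−3, 0, −4), |n|² = 25, and n·P_0 − (-37) = -125.
t = -125/25 = -5, so the foot is P_0 − t·n = (26, −8, 21) − (-5)·(−3, 0, −4) = (11, −8, 1).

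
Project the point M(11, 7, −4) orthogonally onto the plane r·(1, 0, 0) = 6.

(6, 7, -4)

n = (1, 0, 0), |n|² = 1, and n·M − 6 = 5.
t = 5/1 = 5, so the foot is M − t·n = (11, 7, −4) − 5·(1, 0, 0) = (6, 7, −4).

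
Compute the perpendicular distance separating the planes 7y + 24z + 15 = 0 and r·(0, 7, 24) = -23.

8/25

Both planes have normal n = (0, 7, 24), |n| = 25. Any point on the first plane is at distance |(-23) − (-15)|/|n| = 8/25 from the second.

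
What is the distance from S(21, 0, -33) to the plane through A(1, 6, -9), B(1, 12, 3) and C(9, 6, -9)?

AB = (0, 6, 12) and AC = (8, 0, 0), so a normal is n = AB × AC = (0, 96, -48).
n = (0, 96, -48); n·P − 1008 = 576; |n| = 48√5; distance = 576/(48√5) = 12/√5.

12/√5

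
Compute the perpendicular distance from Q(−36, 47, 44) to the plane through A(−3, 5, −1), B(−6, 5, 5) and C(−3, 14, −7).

AB = (−3, 0, 6) and AC = (0, 9, −6), so a normal is n = AB × AC = (−54, −18, −27).
d = |(-54)·(-36) + (-18)·47 + (-27)·44 − 99| / √(2916 + 324 + 729) = |-189| / 63 = 3.

3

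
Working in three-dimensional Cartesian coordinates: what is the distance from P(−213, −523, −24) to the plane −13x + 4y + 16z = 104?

9

d = |(-13)·(-213) + 4·(-523) + 16·(-24) − 104| / √(169 + 16 + 256) = |189| / 21 = 9.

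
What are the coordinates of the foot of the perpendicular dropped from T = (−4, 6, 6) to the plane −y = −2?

(-4, 2, 6)

n = (0, −1, 0), |n|² = 1, and n·T − (-2) = -4.
t = -4/1 = -4, so the foot is T − t·n = (−4, 6, 6) − (-4)·(0, −1, 0) = (−4, 2, 6).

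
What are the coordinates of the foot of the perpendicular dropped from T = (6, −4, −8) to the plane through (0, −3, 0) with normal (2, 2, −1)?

(2, -8, -6)

The perpendicular from T has direction n = (2, 2, −1): r = (6, −4, −8) + t(2, 2, −1).
Substitute into the plane: n·(T + tn) = -6 gives 12 + 9t = -6, so t = -2.
Foot = (6, −4, −8) + (-2)·(2, 2, −1) = (2, −8, −6).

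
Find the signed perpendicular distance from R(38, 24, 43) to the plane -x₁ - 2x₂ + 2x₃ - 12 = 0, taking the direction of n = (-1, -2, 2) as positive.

-4

n·R − 12 = -12.
|n| = 3, so the signed distance is -12/3 = -4.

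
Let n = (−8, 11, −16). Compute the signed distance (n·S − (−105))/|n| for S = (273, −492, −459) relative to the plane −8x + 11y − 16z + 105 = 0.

-7

n·S − (-105) = -147.
|n| = 21, so the signed distance is -147/21 = -7.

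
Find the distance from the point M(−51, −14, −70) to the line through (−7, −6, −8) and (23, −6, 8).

2√305

A direction vector is d = (30, 0, 16).
AP = (−44, −8, −62); AP·d = -2312, |AP|² = 5844, |d|² = 1156.
distance² = |AP|² − (AP·d)²/|d|² = 5844 − 5345344/1156 = 1220, so the distance is 2√305.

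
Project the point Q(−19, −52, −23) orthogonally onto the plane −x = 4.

The perpendicular from Q has direction n = (−1, 0, 0): r = (−19, −52, −23) + λ(−1, 0, 0).
Substitute into the plane: n·(Q + λn) = 4 gives 19 + 1λ = 4, so λ = -15.
Foot = (−19, −52, −23) + (-15)·(−1, 0, 0) = (−4, −52, −23).

(-4, -52, -23)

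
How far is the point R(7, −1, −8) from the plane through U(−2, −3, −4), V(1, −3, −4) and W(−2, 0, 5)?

√10

UV = (3, 0, 0) and UW = (0, 3, 9), so a normal is n = UV × UW = (0, −27, 9).
Then n·(7, −1, −8) − 45 = −90.
|n| = √(0 + 729 + 81) = 9√10, so the distance is |-90|/(9√10) = √10.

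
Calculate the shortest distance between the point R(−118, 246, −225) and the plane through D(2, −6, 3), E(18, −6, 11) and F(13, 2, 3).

4

DE = (16, 0, 8) and DF = (11, 8, 0), so a normal is n = DE × DF = (−64, 88, 128).
Then n·(−118, 246, −225) − (−272) = 672.
|n| = √(4096 + 7744 + 16384) = 168, so the distance is |672|/168 = 4.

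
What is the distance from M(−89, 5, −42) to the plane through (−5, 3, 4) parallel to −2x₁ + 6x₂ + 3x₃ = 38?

Parallel planes share the normal n = (−2, 6, 3); since (−5, 3, 4) lies on the plane, its equation is −2x₁ + 6x₂ + 3x₃ = 40.
d = |(-2)·(-89) + 6·5 + 3·(-42) − 40| / √(4 + 36 + 9) = |42| / 7 = 6.

6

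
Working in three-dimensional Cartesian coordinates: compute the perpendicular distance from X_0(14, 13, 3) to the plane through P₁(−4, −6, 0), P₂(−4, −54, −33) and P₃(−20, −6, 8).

P₁P₂ = (0, −48, −33) and P₁P₃ = (−16, 0, 8), so a normal is n = P₁P₂ × P₁P₃ = (−384, 528, −768).
d = |(-384)·14 + 528·13 + (-768)·3 − (-1632)| / √(147456 + 278784 + 589824) = |816| / 1008 = 17/21.

17/21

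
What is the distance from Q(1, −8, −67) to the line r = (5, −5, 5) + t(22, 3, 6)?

6√130

Direction vector d = (22, 3, 6).
AP = (−4, −3, −72); AP·d = -529, |AP|² = 5209, |d|² = 529.
distance² = |AP|² − (AP·d)²/|d|² = 5209 − 279841/529 = 4680, so the distance is 6√130.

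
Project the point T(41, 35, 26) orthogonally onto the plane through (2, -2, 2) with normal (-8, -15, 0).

n = (-8, -15, 0), |n|² = 289, and n·T − 14 = -867.
t = -867/289 = -3, so the foot is T − t·n = (41, 35, 26) − (-3)·(-8, -15, 0) = (17, -10, 26).

(17, -10, 26)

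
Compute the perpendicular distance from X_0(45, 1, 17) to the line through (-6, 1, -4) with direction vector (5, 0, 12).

39

Direction vector d = (5, 0, 12).
AP = (51, 0, 21); AP·d = 507, |AP|² = 3042, |d|² = 169.
distance² = |AP|² − (AP·d)²/|d|² = 3042 − 257049/169 = 1521, so the distance is 39.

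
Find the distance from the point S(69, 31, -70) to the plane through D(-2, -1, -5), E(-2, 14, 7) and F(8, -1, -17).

DE = (0, 15, 12) and DF = (10, 0, -12), so a normal is n = DE × DF = (-180, 120, -150).
Then n·(69, 31, -70) - 990 = 810.
|n| = √(32400 + 14400 + 22500) = 30√77, so the distance is |810|/(30√77) = 27/√77.

27√77/77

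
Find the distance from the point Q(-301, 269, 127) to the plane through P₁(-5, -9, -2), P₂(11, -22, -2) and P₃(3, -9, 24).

4

P₁P₂ = (16, -13, 0) and P₁P₃ = (8, 0, 26), so a normal is n = P₁P₂ × P₁P₃ = (-338, -416, 104).
d = |(-338)·(-301) + (-416)·269 + 104·127 − 5226| / √(114244 + 173056 + 10816) = |-2184| / 546 = 4.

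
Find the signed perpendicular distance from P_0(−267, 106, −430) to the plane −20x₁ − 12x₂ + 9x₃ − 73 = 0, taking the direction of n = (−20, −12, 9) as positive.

5

n·P_0 − 73 = 125.
|n| = 25, so the signed distance is 125/25 = 5.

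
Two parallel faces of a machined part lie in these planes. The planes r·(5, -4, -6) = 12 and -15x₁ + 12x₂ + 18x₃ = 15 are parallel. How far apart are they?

Divide the second equation by -3 to match normals: 5x₁ - 4x₂ - 6x₃ = -5.
With common normal n = (5, -4, -6) (|n| = √77), the distance is |12 − (-5)|/|n| = 17/√77 = 17√77/77.

17/√77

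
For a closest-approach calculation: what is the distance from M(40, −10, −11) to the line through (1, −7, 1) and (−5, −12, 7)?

A direction vector is d = (−6, −5, 6).
AP = (39, −3, −12), and AP × d = (−78, −162, −213).
|AP × d|² = 77697 and |d|² = 97, so the distance is √(77697/97) = √801 = 3√89.

3√89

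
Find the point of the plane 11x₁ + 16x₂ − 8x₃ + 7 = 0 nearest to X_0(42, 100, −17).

n = (11, 16, −8), |n|² = 441, and n·X_0 − (-7) = 2205.
t = 2205/441 = 5, so the foot is X_0 − t·n = (42, 100, −17) − 5·(11, 16, −8) = (−13, 20, 23).

(-13, 20, 23)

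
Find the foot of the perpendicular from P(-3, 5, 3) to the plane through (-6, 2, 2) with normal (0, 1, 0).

The perpendicular from P has direction n = (0, 1, 0): r = (-3, 5, 3) + t(0, 1, 0).
Substitute into the plane: n·(P + tn) = 2 gives 5 + 1t = 2, so t = -3.
Foot = (-3, 5, 3) + (-3)·(0, 1, 0) = (-3, 2, 3).

(-3, 2, 3)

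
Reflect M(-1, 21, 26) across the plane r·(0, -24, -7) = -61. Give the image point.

(-1, -27, 12)

n = (0, -24, -7), |n|² = 625, n·M − (-61) = -625, so t = -625/625 = -1.
Foot F = M − (-1)·n = (-1, -3, 19); the reflection is 2F − M = (-1, -27, 12).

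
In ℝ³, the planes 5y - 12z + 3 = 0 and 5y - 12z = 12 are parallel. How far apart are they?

Both planes have normal n = (0, 5, -12), |n| = 13. Any point on the first plane is at distance |12 − (-3)|/|n| = 15/13 from the second.

15/13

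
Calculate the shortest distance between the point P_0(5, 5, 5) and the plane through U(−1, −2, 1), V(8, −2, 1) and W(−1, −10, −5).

UV = (9, 0, 0) and UW = (0, −8, −6), so a normal is n = UV × UW = (0, 54, −72).
Then n·(5, 5, 5) − (−180) = 90.
|n| = √(0 + 2916 + 5184) = 90, so the distance is |90|/90 = 1.

1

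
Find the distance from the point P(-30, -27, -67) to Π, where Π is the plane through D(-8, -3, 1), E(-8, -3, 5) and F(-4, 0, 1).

DE = (0, 0, 4) and DF = (4, 3, 0), so a normal is n = DE × DF = (-12, 16, 0).
n = (-12, 16, 0); n·P − 48 = -120; |n| = 20; distance = 120/20 = 6.

6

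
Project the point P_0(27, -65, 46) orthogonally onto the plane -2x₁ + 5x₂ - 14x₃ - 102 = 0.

The perpendicular from P_0 has direction n = (-2, 5, -14): r = (27, -65, 46) + μ(-2, 5, -14).
Substitute into the plane: n·(P_0 + μn) = 102 gives -1023 + 225μ = 102, so μ = 5.
Foot = (27, -65, 46) + 5·(-2, 5, -14) = (17, -40, -24).

(17, -40, -24)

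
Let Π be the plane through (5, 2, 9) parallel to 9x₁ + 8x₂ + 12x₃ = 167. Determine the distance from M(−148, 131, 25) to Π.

Parallel planes share the normal n = (9, 8, 12); since (5, 2, 9) lies on the plane, its equation is 9x₁ + 8x₂ + 12x₃ = 169.
Then n·(−148, 131, 25) − 169 = −153.
|n| = √(81 + 64 + 144) = 17, so the distance is |-153|/17 = 9.

9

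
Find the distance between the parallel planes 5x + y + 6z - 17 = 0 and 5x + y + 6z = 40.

Both planes have normal n = (5, 1, 6), |n| = √62. Any point on the first plane is at distance |40 − 17|/|n| = 23/√62 = 23√62/62 from the second.

23/√62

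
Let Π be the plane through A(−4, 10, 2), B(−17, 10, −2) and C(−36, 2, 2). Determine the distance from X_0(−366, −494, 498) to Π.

8

AB = (−13, 0, −4) and AC = (−32, −8, 0), so a normal is n = AB × AC = (−32, 128, 104).
n = (−32, 128, 104); n·P − 1616 = -1344; |n| = 168; distance = 1344/168 = 8.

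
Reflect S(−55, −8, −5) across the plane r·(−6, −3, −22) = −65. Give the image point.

(-43, -2, 39)

n = (−6, −3, −22), |n|² = 529, n·S − (-65) = 529, so t = 529/529 = 1.
Foot F = S − 1·n = (−49, −5, 17); the reflection is 2F − S = (−43, −2, 39).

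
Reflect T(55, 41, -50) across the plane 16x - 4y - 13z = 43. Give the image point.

n = (16, -4, -13), |n|² = 441, n·T − 43 = 1323, so t = 1323/441 = 3.
Foot F = T − 3·n = (7, 53, -11); the reflection is 2F − T = (-41, 65, 28).

(-41, 65, 28)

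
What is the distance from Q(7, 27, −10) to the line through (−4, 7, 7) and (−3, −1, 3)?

A direction vector is d = (1, −8, −4).
AP = (11, 20, −17); AP·d = -81, |AP|² = 810, |d|² = 81.
distance² = |AP|² − (AP·d)²/|d|² = 810 − 6561/81 = 729, so the distance is 27.

27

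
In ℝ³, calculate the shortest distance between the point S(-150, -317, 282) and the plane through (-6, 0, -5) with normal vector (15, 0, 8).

8

The plane has equation n·(r − (-6, 0, -5)) = 0, i.e. n·r = -130.
d = |15·(-150) + 8·282 − (-130)| / √(225 + 0 + 64) = |136| / 17 = 8.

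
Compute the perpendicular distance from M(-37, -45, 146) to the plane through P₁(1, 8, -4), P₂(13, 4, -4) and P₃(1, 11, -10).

P₁P₂ = (12, -4, 0) and P₁P₃ = (0, 3, -6), so a normal is n = P₁P₂ × P₁P₃ = (24, 72, 36).
Then n·(-37, -45, 146) - 456 = 672.
|n| = √(576 + 5184 + 1296) = 84, so the distance is |672|/84 = 8.

8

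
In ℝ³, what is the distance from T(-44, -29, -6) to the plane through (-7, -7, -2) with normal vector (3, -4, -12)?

The plane has equation n·(r − (-7, -7, -2)) = 0, i.e. n·r = 31.
d = |3·(-44) + (-4)·(-29) + (-12)·(-6) − 31| / √(9 + 16 + 144) = |25| / 13 = 25/13.

25/13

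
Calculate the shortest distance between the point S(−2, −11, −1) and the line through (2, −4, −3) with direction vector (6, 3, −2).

Direction vector d = (6, 3, −2).
AP = (−4, −7, 2), and AP × d = (8, 4, 30).
|AP × d|² = 980 and |d|² = 49, so the distance is √(980/49) = √20 = 2√5.

2√5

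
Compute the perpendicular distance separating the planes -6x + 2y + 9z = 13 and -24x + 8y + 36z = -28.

Divide the second equation by 4 to match normals: -6x + 2y + 9z = -7.
Both planes have normal n = (-6, 2, 9), |n| = 11. Any point on the first plane is at distance |(-7) − 13|/|n| = 20/11 from the second.

20/11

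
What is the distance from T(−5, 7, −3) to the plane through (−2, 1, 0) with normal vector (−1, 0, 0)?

The plane has equation n·(r − (−2, 1, 0)) = 0, i.e. n·r = 2.
n = (−1, 0, 0); n·P − 2 = 3; |n| = 1; distance = 3/1 = 3.

3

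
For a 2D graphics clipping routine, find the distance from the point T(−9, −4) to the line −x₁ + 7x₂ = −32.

d = |(-1)·(-9) + 7·(-4) − (-32)| / √(1 + 49) = |13|/(5√2) = 13/(5√2).

13/(5√2)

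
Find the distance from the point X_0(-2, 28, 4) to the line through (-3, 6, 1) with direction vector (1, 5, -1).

Direction vector d = (1, 5, -1).
AP = (1, 22, 3), and AP × d = (-37, 4, -17).
|AP × d|² = 1674 and |d|² = 27, so the distance is √(1674/27) = √62.

√62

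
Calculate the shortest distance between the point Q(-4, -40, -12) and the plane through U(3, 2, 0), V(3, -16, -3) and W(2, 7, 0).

5/√62

UV = (0, -18, -3) and UW = (-1, 5, 0), so a normal is n = UV × UW = (15, 3, -18).
n = (15, 3, -18); n·P − 51 = -15; |n| = 3√62; distance = 15/(3√62) = 5/√62.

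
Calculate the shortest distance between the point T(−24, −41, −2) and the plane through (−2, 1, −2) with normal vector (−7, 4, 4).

14/9

The plane has equation n·(r − (−2, 1, −2)) = 0, i.e. n·r = 10.
Then n·(−24, −41, −2) − 10 = −14.
|n| = √(49 + 16 + 16) = 9, so the distance is |-14|/9 = 14/9.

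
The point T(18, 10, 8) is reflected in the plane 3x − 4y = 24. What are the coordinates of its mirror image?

With n = (3, −4, 0), the signed offset is (n·T − 24)/|n|² = -10/25 = -2/5.
T' = T − 2t·n = (18, 10, 8) − (-4/5)·(3, −4, 0) = (102/5, 34/5, 8).

(102/5, 34/5, 8)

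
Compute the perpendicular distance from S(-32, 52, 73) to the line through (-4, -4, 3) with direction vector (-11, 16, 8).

Direction vector d = (-11, 16, 8).
AP = (-28, 56, 70), and AP × d = (-672, -546, 168).
|AP × d|² = 777924 and |d|² = 441, so the distance is √(777924/441) = √1764 = 42.

42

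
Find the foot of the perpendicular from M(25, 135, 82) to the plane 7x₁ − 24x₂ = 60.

(60, 15, 82)

The perpendicular from M has direction n = (7, −24, 0): r = (25, 135, 82) + λ(7, −24, 0).
Substitute into the plane: n·(M + λn) = 60 gives -3065 + 625λ = 60, so λ = 5.
Foot = (25, 135, 82) + 5·(7, −24, 0) = (60, 15, 82).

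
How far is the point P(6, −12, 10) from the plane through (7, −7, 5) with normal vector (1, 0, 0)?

1

The plane has equation n·(r − (7, −7, 5)) = 0, i.e. n·r = 7.
Then n·(6, −12, 10) − 7 = −1.
|n| = √(1 + 0 + 0) = 1, so the distance is |-1|/1 = 1.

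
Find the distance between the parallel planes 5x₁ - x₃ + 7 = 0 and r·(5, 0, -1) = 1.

With common normal n = (5, 0, -1) (|n| = √26), the distance is |(-7) − 1|/|n| = 8/√26.

8/√26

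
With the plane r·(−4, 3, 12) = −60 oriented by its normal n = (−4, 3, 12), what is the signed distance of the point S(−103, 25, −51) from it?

n·S − (-60) = -65.
|n| = 13, so the signed distance is -65/13 = -5.

-5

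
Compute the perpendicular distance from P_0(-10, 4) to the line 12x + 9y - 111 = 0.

d = |12·(-10) + 9·4 − 111| / √(144 + 81) = |-195|/15 = 13.

13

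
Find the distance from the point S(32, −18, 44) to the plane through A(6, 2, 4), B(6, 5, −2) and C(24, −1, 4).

AB = (0, 3, −6) and AC = (18, −3, 0), so a normal is n = AB × AC = (−18, −108, −54).
n = (−18, −108, −54); n·P − (-540) = -468; |n| = 18√46; distance = 468/(18√46) = 26/√46.

13√46/23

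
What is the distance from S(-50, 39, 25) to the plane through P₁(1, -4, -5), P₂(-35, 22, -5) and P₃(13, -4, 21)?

3

P₁P₂ = (-36, 26, 0) and P₁P₃ = (12, 0, 26), so a normal is n = P₁P₂ × P₁P₃ = (676, 936, -312).
Then n·(-50, 39, 25) - (-1508) = -3588.
|n| = √(456976 + 876096 + 97344) = 1196, so the distance is |-3588|/1196 = 3.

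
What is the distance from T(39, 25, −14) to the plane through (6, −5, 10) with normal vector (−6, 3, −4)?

The plane has equation n·(r − (6, −5, 10)) = 0, i.e. n·r = -91.
Then n·(39, 25, −14) − (−91) = −12.
|n| = √(36 + 9 + 16) = √61, so the distance is |-12|/√61 = 12√61/61.

12/√61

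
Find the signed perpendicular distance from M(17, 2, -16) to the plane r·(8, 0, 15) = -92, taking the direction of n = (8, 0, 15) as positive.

n·M − (-92) = -12.
|n| = 17, so the signed distance is -12/17.

-12/17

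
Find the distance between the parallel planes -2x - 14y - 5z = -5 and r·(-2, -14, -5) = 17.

Both planes have normal n = (-2, -14, -5), |n| = 15. Any point on the first plane is at distance |17 − (-5)|/|n| = 22/15 from the second.

22/15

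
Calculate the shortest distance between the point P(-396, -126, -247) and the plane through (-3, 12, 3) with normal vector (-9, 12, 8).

7

The plane has equation n·(r − (-3, 12, 3)) = 0, i.e. n·r = 195.
n = (-9, 12, 8); n·P − 195 = -119; |n| = 17; distance = 119/17 = 7.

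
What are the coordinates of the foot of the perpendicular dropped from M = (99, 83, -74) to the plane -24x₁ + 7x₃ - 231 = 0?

The perpendicular from M has direction n = (-24, 0, 7): r = (99, 83, -74) + μ(-24, 0, 7).
Substitute into the plane: n·(M + μn) = 231 gives -2894 + 625μ = 231, so μ = 5.
Foot = (99, 83, -74) + 5·(-24, 0, 7) = (-21, 83, -39).

(-21, 83, -39)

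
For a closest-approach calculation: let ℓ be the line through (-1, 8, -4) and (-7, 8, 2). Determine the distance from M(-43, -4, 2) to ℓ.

6√22

A direction vector is d = (-6, 0, 6).
AP = (-42, -12, 6), and AP × d = (-72, 216, -72).
|AP × d|² = 57024 and |d|² = 72, so the distance is √(57024/72) = √792 = 6√22.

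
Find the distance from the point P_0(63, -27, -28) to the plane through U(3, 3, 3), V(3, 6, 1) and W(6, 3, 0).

27/√22

UV = (0, 3, -2) and UW = (3, 0, -3), so a normal is n = UV × UW = (-9, -6, -9).
n = (-9, -6, -9); n·P − (-72) = -81; |n| = 3√22; distance = 81/(3√22) = 27/√22.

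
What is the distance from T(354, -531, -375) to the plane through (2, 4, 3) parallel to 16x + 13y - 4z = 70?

Parallel planes share the normal n = (16, 13, -4); since (2, 4, 3) lies on the plane, its equation is 16x + 13y - 4z = 72.
n = (16, 13, -4); n·P − 72 = 189; |n| = 21; distance = 189/21 = 9.

9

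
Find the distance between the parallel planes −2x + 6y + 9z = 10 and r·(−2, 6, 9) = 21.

1

Both planes have normal n = (−2, 6, 9), |n| = 11. Any point on the first plane is at distance |21 − 10|/|n| = 11/11 = 1 from the second.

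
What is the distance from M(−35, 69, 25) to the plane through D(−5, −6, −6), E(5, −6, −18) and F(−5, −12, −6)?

DE = (10, 0, −12) and DF = (0, −6, 0), so a normal is n = DE × DF = (−72, 0, −60).
d = |(-72)·(-35) + (-60)·25 − 720| / √(5184 + 0 + 3600) = |300| / (12√61) = 25/√61.

25√61/61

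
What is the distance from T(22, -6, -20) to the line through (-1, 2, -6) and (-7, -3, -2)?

A direction vector is d = (-6, -5, 4).
AP = (23, -8, -14); AP·d = -154, |AP|² = 789, |d|² = 77.
distance² = |AP|² − (AP·d)²/|d|² = 789 − 23716/77 = 481, so the distance is √481.

√481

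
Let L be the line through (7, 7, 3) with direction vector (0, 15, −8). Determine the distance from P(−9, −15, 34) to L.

Direction vector d = (0, 15, −8).
AP = (−16, −22, 31), and AP × d = (−289, −128, −240).
|AP × d|² = 157505 and |d|² = 289, so the distance is √(157505/289) = √545.

√545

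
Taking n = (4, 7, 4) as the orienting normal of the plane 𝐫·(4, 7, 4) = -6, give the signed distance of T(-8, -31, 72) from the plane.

n·T − (-6) = 45.
|n| = 9, so the signed distance is 45/9 = 5.

5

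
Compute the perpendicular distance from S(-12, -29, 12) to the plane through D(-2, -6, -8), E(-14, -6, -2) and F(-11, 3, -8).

7/√6

DE = (-12, 0, 6) and DF = (-9, 9, 0), so a normal is n = DE × DF = (-54, -54, -108).
d = |(-54)·(-12) + (-54)·(-29) + (-108)·12 − 1296| / √(2916 + 2916 + 11664) = |-378| / (54√6) = 7√6/6.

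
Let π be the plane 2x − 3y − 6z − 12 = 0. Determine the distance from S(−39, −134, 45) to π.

6

Normal vector n = (2, −3, −6), and n·(−39, −134, 45) − 12 = 42.
|n| = √(4 + 9 + 36) = 7, so the distance is |42|/7 = 6.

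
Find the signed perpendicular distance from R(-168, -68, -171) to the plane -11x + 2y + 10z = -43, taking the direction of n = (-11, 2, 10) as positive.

3

n·R − (-43) = 45.
|n| = 15, so the signed distance is 45/15 = 3.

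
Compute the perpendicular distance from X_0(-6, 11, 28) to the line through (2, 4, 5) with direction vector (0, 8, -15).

Direction vector d = (0, 8, -15).
AP = (-8, 7, 23), and AP × d = (-289, -120, -64).
|AP × d|² = 102017 and |d|² = 289, so the distance is √(102017/289) = √353.

√353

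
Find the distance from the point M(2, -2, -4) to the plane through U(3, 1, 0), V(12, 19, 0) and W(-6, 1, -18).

UV = (9, 18, 0) and UW = (-9, 0, -18), so a normal is n = UV × UW = (-324, 162, 162).
n = (-324, 162, 162); n·P − (-810) = -810; |n| = 162√6; distance = 810/(162√6) = 5√6/6.

5√6/6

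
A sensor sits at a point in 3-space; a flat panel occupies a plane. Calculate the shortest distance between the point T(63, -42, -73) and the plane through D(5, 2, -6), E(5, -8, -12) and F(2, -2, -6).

DE = (0, -10, -6) and DF = (-3, -4, 0), so a normal is n = DE × DF = (-24, 18, -30).
d = |(-24)·63 + 18·(-42) + (-30)·(-73) − 96| / √(576 + 324 + 900) = |-174| / (30√2) = 29/(5√2).

29√2/10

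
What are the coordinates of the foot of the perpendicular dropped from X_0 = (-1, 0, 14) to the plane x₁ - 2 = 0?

(2, 0, 14)

n = (1, 0, 0), |n|² = 1, and n·X_0 − 2 = -3.
t = -3/1 = -3, so the foot is X_0 − t·n = (-1, 0, 14) − (-3)·(1, 0, 0) = (2, 0, 14).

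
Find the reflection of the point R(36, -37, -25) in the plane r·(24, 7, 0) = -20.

n = (24, 7, 0), |n|² = 625, n·R − (-20) = 625, so t = 625/625 = 1.
Foot F = R − 1·n = (12, -44, -25); the reflection is 2F − R = (-12, -51, -25).

(-12, -51, -25)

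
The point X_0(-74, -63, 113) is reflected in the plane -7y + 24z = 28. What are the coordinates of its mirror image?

(-74, 7, -127)

n = (0, -7, 24), |n|² = 625, n·X_0 − 28 = 3125, so t = 3125/625 = 5.
Foot F = X_0 − 5·n = (-74, -28, -7); the reflection is 2F − X_0 = (-74, 7, -127).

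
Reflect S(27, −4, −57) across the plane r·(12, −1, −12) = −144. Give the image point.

n = (12, −1, −12), |n|² = 289, n·S − (-144) = 1156, so t = 1156/289 = 4.
Foot F = S − 4·n = (−21, 0, −9); the reflection is 2F − S = (−69, 4, 39).

(-69, 4, 39)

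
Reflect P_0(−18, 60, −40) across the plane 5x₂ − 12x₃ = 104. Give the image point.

With n = (0, 5, −12), the signed offset is (n·P_0 − 104)/|n|² = 676/169 = 4.
P_0' = P_0 − 2t·n = (−18, 60, −40) − 8·(0, 5, −12) = (−18, 20, 56).

(-18, 20, 56)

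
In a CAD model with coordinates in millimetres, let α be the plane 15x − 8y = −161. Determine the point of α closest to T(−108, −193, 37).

(-1911/17, -3241/17, 37)

n = (15, −8, 0), |n|² = 289, and n·T − (-161) = 85.
t = 85/289 = 5/17, so the foot is T − t·n = (−108, −193, 37) − (5/17)·(15, −8, 0) = (−1911/17, −3241/17, 37).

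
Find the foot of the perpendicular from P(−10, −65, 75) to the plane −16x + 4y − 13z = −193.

The perpendicular from P has direction n = (−16, 4, −13): r = (−10, −65, 75) + μ(−16, 4, −13).
Substitute into the plane: n·(P + μn) = -193 gives -1075 + 441μ = -193, so μ = 2.
Foot = (−10, −65, 75) + 2·(−16, 4, −13) = (−42, −57, 49).

(-42, -57, 49)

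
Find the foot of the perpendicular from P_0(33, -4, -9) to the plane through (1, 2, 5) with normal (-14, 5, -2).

(5, 6, -13)

n = (-14, 5, -2), |n|² = 225, and n·P_0 − (-14) = -450.
t = -450/225 = -2, so the foot is P_0 − t·n = (33, -4, -9) − (-2)·(-14, 5, -2) = (5, 6, -13).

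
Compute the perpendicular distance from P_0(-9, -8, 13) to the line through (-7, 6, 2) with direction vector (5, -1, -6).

Direction vector d = (5, -1, -6).
AP = (-2, -14, 11), and AP × d = (95, 43, 72).
|AP × d|² = 16058 and |d|² = 62, so the distance is √(16058/62) = √259.

√259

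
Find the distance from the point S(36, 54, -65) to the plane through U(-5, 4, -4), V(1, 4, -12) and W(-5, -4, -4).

UV = (6, 0, -8) and UW = (0, -8, 0), so a normal is n = UV × UW = (-64, 0, -48).
n = (-64, 0, -48); n·P − 512 = 304; |n| = 80; distance = 304/80 = 19/5.

19/5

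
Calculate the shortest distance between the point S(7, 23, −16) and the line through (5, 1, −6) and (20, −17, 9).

A direction vector is d = (15, −18, 15).
AP = (2, 22, −10); AP·d = -516, |AP|² = 588, |d|² = 774.
distance² = |AP|² − (AP·d)²/|d|² = 588 − 266256/774 = 244, so the distance is 2√61.

2√61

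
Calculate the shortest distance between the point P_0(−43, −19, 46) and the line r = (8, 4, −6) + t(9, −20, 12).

Direction vector d = (9, −20, 12).
AP = (−51, −23, 52); AP·d = 625, |AP|² = 5834, |d|² = 625.
distance² = |AP|² − (AP·d)²/|d|² = 5834 − 390625/625 = 5209, so the distance is √5209.

√5209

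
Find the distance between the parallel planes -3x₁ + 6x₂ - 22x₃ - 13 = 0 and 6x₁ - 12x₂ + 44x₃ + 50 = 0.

12/23

Divide the second equation by -2 to match normals: -3x₁ + 6x₂ - 22x₃ = 25.
Both planes have normal n = (-3, 6, -22), |n| = 23. Any point on the first plane is at distance |25 − 13|/|n| = 12/23 from the second.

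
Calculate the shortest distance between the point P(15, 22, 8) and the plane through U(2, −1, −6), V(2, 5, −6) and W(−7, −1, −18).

2

UV = (0, 6, 0) and UW = (−9, 0, −12), so a normal is n = UV × UW = (−72, 0, 54).
n = (−72, 0, 54); n·P − (-468) = -180; |n| = 90; distance = 180/90 = 2.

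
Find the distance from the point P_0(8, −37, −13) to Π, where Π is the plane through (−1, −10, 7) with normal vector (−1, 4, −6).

The plane has equation n·(r − (−1, −10, 7)) = 0, i.e. n·r = -81.
d = |(-1)·8 + 4·(-37) + (-6)·(-13) − (-81)| / √(1 + 16 + 36) = |3| / √53 = 3√53/53.

3/√53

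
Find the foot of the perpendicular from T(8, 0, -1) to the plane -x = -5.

The perpendicular from T has direction n = (-1, 0, 0): r = (8, 0, -1) + t(-1, 0, 0).
Substitute into the plane: n·(T + tn) = -5 gives -8 + 1t = -5, so t = 3.
Foot = (8, 0, -1) + 3·(-1, 0, 0) = (5, 0, -1).

(5, 0, -1)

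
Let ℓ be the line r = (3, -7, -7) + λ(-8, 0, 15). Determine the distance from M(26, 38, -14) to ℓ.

√2314

Direction vector d = (-8, 0, 15).
AP = (23, 45, -7), and AP × d = (675, -289, 360).
|AP × d|² = 668746 and |d|² = 289, so the distance is √(668746/289) = √2314.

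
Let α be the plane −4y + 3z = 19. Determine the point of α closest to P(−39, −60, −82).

(-39, -64, -79)

n = (0, −4, 3), |n|² = 25, and n·P − 19 = -25.
t = -25/25 = -1, so the foot is P − t·n = (−39, −60, −82) − (-1)·(0, −4, 3) = (−39, −64, −79).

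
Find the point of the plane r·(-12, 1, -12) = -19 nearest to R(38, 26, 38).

(2, 29, 2)

The perpendicular from R has direction n = (-12, 1, -12): r = (38, 26, 38) + μ(-12, 1, -12).
Substitute into the plane: n·(R + μn) = -19 gives -886 + 289μ = -19, so μ = 3.
Foot = (38, 26, 38) + 3·(-12, 1, -12) = (2, 29, 2).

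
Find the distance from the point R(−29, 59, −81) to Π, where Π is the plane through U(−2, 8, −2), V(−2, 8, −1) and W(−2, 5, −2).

27

UV = (0, 0, 1) and UW = (0, −3, 0), so a normal is n = UV × UW = (3, 0, 0).
Then n·(−29, 59, −81) − (−6) = −81.
|n| = √(9 + 0 + 0) = 3, so the distance is |-81|/3 = 27.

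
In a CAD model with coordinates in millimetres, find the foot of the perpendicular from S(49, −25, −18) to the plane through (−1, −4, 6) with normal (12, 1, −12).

The perpendicular from S has direction n = (12, 1, −12): r = (49, −25, −18) + t(12, 1, −12).
Substitute into the plane: n·(S + tn) = -88 gives 779 + 289t = -88, so t = -3.
Foot = (49, −25, −18) + (-3)·(12, 1, −12) = (13, −28, 18).

(13, -28, 18)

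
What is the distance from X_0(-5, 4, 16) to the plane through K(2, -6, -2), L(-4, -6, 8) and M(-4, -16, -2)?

KL = (-6, 0, 10) and KM = (-6, -10, 0), so a normal is n = KL × KM = (100, -60, 60).
n = (100, -60, 60); n·P − 440 = -220; |n| = 20√43; distance = 220/(20√43) = 11/√43.

11/√43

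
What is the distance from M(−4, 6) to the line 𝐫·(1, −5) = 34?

34√26/13

The normal to the line is n = (1, −5) with |n| = √26.
|n·M − 34| = |-34 − 34| = 68, so the distance is 68/√26.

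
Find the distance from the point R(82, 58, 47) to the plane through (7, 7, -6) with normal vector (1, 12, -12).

3

The plane has equation n·(r − (7, 7, -6)) = 0, i.e. n·r = 163.
d = |1·82 + 12·58 + (-12)·47 − 163| / √(1 + 144 + 144) = |51| / 17 = 3.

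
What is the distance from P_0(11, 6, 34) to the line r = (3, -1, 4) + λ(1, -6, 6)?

Direction vector d = (1, -6, 6).
AP = (8, 7, 30), and AP × d = (222, -18, -55).
|AP × d|² = 52633 and |d|² = 73, so the distance is √(52633/73) = √721.

√721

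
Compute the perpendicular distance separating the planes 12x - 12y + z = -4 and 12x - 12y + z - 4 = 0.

Both planes have normal n = (12, -12, 1), |n| = 17. Any point on the first plane is at distance |4 − (-4)|/|n| = 8/17 from the second.

8/17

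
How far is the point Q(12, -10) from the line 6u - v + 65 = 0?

147√37/37

d = |6·12 + (-1)·(-10) − (-65)| / √(36 + 1) = |147|/√37 = 147/√37.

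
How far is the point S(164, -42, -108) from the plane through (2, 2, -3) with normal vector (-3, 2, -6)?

8

The plane has equation n·(r − (2, 2, -3)) = 0, i.e. n·r = 16.
n = (-3, 2, -6); n·P − 16 = 56; |n| = 7; distance = 56/7 = 8.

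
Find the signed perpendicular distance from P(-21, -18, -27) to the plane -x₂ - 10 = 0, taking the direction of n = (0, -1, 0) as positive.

8

n·P − 10 = 8.
|n| = 1, so the signed distance is 8/1 = 8.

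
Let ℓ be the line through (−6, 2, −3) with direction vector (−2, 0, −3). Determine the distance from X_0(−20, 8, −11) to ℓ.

2√22

Direction vector d = (−2, 0, −3).
AP = (−14, 6, −8); AP·d = 52, |AP|² = 296, |d|² = 13.
distance² = |AP|² − (AP·d)²/|d|² = 296 − 2704/13 = 88, so the distance is 2√22.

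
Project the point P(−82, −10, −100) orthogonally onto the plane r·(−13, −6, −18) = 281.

(-17, 20, -10)

The perpendicular from P has direction n = (−13, −6, −18): r = (−82, −10, −100) + μ(−13, −6, −18).
Substitute into the plane: n·(P + μn) = 281 gives 2926 + 529μ = 281, so μ = -5.
Foot = (−82, −10, −100) + (-5)·(−13, −6, −18) = (−17, 20, −10).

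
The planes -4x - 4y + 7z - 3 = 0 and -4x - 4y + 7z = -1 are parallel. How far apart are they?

4/9

Both planes have normal n = (-4, -4, 7), |n| = 9. Any point on the first plane is at distance |(-1) − 3|/|n| = 4/9 from the second.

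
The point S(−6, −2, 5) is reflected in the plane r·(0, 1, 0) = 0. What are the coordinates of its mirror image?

n = (0, 1, 0), |n|² = 1, n·S − 0 = -2, so t = -2/1 = -2.
Foot F = S − (-2)·n = (−6, 0, 5); the reflection is 2F − S = (−6, 2, 5).

(-6, 2, 5)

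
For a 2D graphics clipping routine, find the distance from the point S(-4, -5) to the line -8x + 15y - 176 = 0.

d = |(-8)·(-4) + 15·(-5) − 176| / √(64 + 225) = |-219|/17 = 219/17.

219/17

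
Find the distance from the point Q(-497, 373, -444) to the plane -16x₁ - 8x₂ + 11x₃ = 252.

n = (-16, -8, 11); n·P − 252 = -168; |n| = 21; distance = 168/21 = 8.

8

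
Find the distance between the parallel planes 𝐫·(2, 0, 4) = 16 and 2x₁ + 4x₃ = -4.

2√5

Both planes have normal n = (2, 0, 4), |n| = 2√5. Any point on the first plane is at distance |(-4) − 16|/|n| = 20/(2√5) = 2√5 from the second.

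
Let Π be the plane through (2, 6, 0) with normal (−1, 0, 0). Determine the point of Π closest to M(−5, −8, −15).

(2, -8, -15)

n = (−1, 0, 0), |n|² = 1, and n·M − (-2) = 7.
t = 7/1 = 7, so the foot is M − t·n = (−5, −8, −15) − 7·(−1, 0, 0) = (2, −8, −15).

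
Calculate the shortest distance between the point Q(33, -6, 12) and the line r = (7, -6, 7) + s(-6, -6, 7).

Direction vector d = (-6, -6, 7).
AP = (26, 0, 5); AP·d = -121, |AP|² = 701, |d|² = 121.
distance² = |AP|² − (AP·d)²/|d|² = 701 − 14641/121 = 580, so the distance is 2√145.

2√145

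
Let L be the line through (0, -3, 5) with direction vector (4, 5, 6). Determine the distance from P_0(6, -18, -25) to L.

Direction vector d = (4, 5, 6).
AP = (6, -15, -30); AP·d = -231, |AP|² = 1161, |d|² = 77.
distance² = |AP|² − (AP·d)²/|d|² = 1161 − 53361/77 = 468, so the distance is 6√13.

6√13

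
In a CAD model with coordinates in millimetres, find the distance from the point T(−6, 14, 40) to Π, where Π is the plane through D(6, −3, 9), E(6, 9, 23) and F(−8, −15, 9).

5/11

DE = (0, 12, 14) and DF = (−14, −12, 0), so a normal is n = DE × DF = (168, −196, 168).
d = |168·(-6) + (-196)·14 + 168·40 − 3108| / √(28224 + 38416 + 28224) = |-140| / 308 = 5/11.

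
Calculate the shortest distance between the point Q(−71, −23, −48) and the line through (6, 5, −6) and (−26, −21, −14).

A direction vector is d = (−32, −26, −8).
AP = (−77, −28, −42); AP·d = 3528, |AP|² = 8477, |d|² = 1764.
distance² = |AP|² − (AP·d)²/|d|² = 8477 − 12446784/1764 = 1421, so the distance is 7√29.

7√29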